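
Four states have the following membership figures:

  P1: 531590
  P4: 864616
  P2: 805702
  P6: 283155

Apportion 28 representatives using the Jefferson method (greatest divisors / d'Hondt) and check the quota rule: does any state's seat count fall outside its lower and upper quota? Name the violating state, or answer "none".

none

Standard quotas: P1 5.990, P4 9.742, P2 9.078, P6 3.190.
Jefferson allocation: P1 6, P4 10, P2 9, P6 3.
Every allocation lies between the lower and upper quota.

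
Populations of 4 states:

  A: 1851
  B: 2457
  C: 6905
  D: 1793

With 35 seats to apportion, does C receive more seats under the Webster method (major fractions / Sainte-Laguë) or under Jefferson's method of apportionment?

Webster: A 5, B 7, C 18, D 5.
Jefferson: A 5, B 6, C 19, D 5.
C gets 18 under Webster and 19 under Jefferson.

Jefferson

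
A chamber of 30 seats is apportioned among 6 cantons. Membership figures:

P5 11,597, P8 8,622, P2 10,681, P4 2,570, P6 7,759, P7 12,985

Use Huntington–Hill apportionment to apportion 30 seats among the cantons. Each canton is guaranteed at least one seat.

P5=6; P8=5; P2=6; P4=2; P6=4; P7=7

With divisor 1803: modified quotas P5 6.432, P8 4.782, P2 5.924, P4 1.425, P6 4.303, P7 7.202.
Geometric-mean thresholds: P5 √(6·7)=6.481, P8 √(4·5)=4.472, P2 √(5·6)=5.477, P4 √(1·2)=1.414, P6 √(4·5)=4.472, P7 √(7·8)=7.483.
Each quota rounded against its threshold gives P5 6, P8 5, P2 6, P4 2, P6 4, P7 7 (total 30).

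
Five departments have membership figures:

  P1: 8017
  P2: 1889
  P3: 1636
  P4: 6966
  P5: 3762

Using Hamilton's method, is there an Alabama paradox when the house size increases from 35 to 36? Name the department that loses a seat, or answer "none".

none

At 35 seats: P1 13, P2 3, P3 2, P4 11, P5 6.
At 36 seats: P1 13, P2 3, P3 3, P4 11, P5 6.
No department's allocation decreased.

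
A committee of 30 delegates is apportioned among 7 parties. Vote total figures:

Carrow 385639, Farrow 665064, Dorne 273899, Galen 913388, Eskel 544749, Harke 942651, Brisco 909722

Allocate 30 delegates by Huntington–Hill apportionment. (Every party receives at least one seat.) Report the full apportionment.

With divisor 157346: modified quotas Carrow 2.451, Farrow 4.227, Dorne 1.741, Galen 5.805, Eskel 3.462, Harke 5.991, Brisco 5.782.
Geometric-mean thresholds: Carrow √(2·3)=2.449, Farrow √(4·5)=4.472, Dorne √(1·2)=1.414, Galen √(5·6)=5.477, Eskel √(3·4)=3.464, Harke √(5·6)=5.477, Brisco √(5·6)=5.477.
Each quota rounded against its threshold gives Carrow 3, Farrow 4, Dorne 2, Galen 6, Eskel 3, Harke 6, Brisco 6 (total 30).

Carrow=3, Farrow=4, Dorne=2, Galen=6, Eskel=3, Harke=6, Brisco=6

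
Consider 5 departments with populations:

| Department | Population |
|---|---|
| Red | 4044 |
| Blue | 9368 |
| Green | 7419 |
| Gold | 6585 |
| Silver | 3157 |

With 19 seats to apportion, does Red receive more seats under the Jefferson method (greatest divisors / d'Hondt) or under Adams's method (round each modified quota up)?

Jefferson: Red 2, Blue 6, Green 5, Gold 4, Silver 2.
Adams: Red 3, Blue 6, Green 4, Gold 4, Silver 2.
Red gets 2 under Jefferson and 3 under Adams.

Adams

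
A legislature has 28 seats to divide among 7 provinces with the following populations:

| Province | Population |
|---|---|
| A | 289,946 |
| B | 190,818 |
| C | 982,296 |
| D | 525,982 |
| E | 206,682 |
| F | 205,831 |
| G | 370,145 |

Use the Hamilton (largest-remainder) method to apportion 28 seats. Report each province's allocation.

A 3, B 2, C 10, D 5, E 2, F 2, G 4

The standard divisor is 2771700/28 ≈ 98989.286.
Standard quotas: A 2.9291, B 1.9277, C 9.9233, D 5.3135, E 2.0879, F 2.0793, G 3.7392.
Lower quotas: A 2, B 1, C 9, D 5, E 2, F 2, G 3 (sum 24, leaving 4 seats).
Remainders in descending order: A 0.9291, B 0.9277, C 0.9233, G 0.7392, D 0.3135, E 0.0879, F 0.0793.
The surplus seats go to A, B, C, G.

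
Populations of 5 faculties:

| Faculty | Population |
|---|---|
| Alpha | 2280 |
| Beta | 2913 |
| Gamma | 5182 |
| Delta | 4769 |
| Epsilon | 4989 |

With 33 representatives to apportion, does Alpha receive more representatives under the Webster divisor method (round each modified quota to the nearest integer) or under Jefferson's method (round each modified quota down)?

Webster: Alpha 4, Beta 5, Gamma 8, Delta 8, Epsilon 8.
Jefferson: Alpha 3, Beta 5, Gamma 9, Delta 8, Epsilon 8.
Alpha gets 4 under Webster and 3 under Jefferson.

Webster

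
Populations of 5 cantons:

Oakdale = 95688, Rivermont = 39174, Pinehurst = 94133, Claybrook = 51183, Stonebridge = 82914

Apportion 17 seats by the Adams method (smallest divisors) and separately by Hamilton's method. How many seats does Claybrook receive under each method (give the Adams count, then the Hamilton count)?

Adams: Oakdale 4, Rivermont 2, Pinehurst 4, Claybrook 3, Stonebridge 4.
Hamilton: Oakdale 5, Rivermont 2, Pinehurst 4, Claybrook 2, Stonebridge 4.
Claybrook gets 3 under Adams and 2 under Hamilton.

3 and 2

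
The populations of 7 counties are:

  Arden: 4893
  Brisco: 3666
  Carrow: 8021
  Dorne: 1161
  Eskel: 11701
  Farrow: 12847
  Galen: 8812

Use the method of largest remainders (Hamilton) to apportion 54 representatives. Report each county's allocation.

The standard divisor is 51101/54 ≈ 946.315.
Standard quotas: Arden 5.1706, Brisco 3.8740, Carrow 8.4760, Dorne 1.2269, Eskel 12.3648, Farrow 13.5758, Galen 9.3119.
Lower quotas: Arden 5, Brisco 3, Carrow 8, Dorne 1, Eskel 12, Farrow 13, Galen 9 (sum 51, leaving 3 seats).
Remainders in descending order: Brisco 0.8740, Farrow 0.5758, Carrow 0.4760, Eskel 0.3648, Galen 0.3119, Dorne 0.2269, Arden 0.1706.
The surplus seats go to Brisco, Farrow, Carrow.

Arden 5, Brisco 4, Carrow 9, Dorne 1, Eskel 12, Farrow 14, Galen 9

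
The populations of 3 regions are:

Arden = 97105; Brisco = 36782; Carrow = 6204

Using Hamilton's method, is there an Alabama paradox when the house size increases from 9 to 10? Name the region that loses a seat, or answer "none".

At 9 seats: Arden 6, Brisco 2, Carrow 1.
At 10 seats: Arden 7, Brisco 3, Carrow 0.
Carrow drops from 1 to 0.

Carrow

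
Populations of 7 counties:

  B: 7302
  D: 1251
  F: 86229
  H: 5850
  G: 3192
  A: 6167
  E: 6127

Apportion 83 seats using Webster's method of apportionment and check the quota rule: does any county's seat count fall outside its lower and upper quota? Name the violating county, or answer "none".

F

Standard quotas: B 5.219, D 0.894, F 61.636, H 4.182, G 2.282, A 4.408, E 4.380.
Webster allocation: B 5, D 1, F 63, H 4, G 2, A 4, E 4.
F has quota 61.636 (lower 61, upper 62) but receives 63 — outside the quota interval.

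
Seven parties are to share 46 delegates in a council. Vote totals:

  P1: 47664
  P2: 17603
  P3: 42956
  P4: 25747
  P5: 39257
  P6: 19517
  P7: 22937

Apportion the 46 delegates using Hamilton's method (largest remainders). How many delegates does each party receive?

Standard divisor: 215681 ÷ 46 ≈ 4688.717.
Standard quotas: P1 10.1657, P2 3.7543, P3 9.1616, P4 5.4913, P5 8.3727, P6 4.1625, P7 4.8920.
Lower quotas: P1 10, P2 3, P3 9, P4 5, P5 8, P6 4, P7 4 (sum 43, leaving 3 seats).
Remainders in descending order: P7 0.8920, P2 0.7543, P4 0.4913, P5 0.3727, P1 0.1657, P6 0.1625, P3 0.1616.
The surplus seats go to P7, P2, P4.

P1=10, P2=4, P3=9, P4=6, P5=8, P6=4, P7=5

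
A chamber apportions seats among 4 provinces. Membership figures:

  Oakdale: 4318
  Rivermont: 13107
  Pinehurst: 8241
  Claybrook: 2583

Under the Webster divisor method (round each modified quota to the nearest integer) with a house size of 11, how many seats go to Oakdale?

2

Standard divisor 28249/11 ≈ 2568.091; standard quotas: Oakdale 1.681, Rivermont 5.104, Pinehurst 3.209, Claybrook 1.006.
Rounding to the nearest integer gives Oakdale 2, Rivermont 5, Pinehurst 3, Claybrook 1 — total 11, matching the house size, so no adjustment is needed.
Oakdale receives 2.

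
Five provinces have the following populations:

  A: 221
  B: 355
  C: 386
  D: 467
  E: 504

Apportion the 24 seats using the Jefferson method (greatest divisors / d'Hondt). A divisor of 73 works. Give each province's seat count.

A=3, B=4, C=5, D=6, E=6

With modified divisor 73: modified quotas A 3.027, B 4.863, C 5.288, D 6.397, E 6.904.
Rounding down: A 3, B 4, C 5, D 6, E 6 (total 24).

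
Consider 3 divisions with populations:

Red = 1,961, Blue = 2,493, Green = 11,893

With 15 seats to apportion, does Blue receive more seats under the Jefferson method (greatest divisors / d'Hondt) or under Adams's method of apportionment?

Jefferson: Red 1, Blue 2, Green 12.
Adams: Red 2, Blue 3, Green 10.
Blue gets 2 under Jefferson and 3 under Adams.

Adams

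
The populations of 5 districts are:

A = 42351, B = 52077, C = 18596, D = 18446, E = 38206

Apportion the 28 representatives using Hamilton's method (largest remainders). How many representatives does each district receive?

A=7; B=9; C=3; D=3; E=6

The standard divisor is 169676/28 ≈ 6059.857.
Standard quotas: A 6.9888, B 8.5938, C 3.0687, D 3.0440, E 6.3048.
Lower quotas: A 6, B 8, C 3, D 3, E 6 (sum 26, leaving 2 seats).
Remainders in descending order: A 0.9888, B 0.5938, E 0.3048, C 0.0687, D 0.0440.
The surplus seats go to A, B.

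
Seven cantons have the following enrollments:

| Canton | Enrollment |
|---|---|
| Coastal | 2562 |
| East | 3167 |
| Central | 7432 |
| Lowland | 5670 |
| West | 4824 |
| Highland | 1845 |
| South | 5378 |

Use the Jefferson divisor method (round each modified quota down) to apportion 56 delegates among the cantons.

Coastal=4, East=6, Central=14, Lowland=10, West=9, Highland=3, South=10

Standard divisor 30878/56 ≈ 551.393; standard quotas: Coastal 4.646, East 5.744, Central 13.479, Lowland 10.283, West 8.749, Highland 3.346, South 9.753.
Rounding down gives 4, 5, 13, 10, 8, 3, 9 = 52 seats, so the divisor must be adjusted.
With modified divisor 520: modified quotas Coastal 4.927, East 6.090, Central 14.292, Lowland 10.904, West 9.277, Highland 3.548, South 10.342.
Rounding down: Coastal 4, East 6, Central 14, Lowland 10, West 9, Highland 3, South 10 (total 56).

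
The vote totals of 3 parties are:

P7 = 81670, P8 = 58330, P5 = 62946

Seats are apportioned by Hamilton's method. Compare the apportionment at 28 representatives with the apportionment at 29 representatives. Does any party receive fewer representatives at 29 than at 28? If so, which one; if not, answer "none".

At 28 seats: P7 11, P8 8, P5 9.
At 29 seats: P7 12, P8 8, P5 9.
No party's allocation decreased.

none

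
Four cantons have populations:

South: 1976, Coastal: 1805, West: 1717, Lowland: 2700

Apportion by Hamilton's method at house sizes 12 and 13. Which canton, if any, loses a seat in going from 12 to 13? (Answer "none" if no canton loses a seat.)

none

At 12 seats: South 3, Coastal 3, West 2, Lowland 4.
At 13 seats: South 3, Coastal 3, West 3, Lowland 4.
No canton's allocation decreased.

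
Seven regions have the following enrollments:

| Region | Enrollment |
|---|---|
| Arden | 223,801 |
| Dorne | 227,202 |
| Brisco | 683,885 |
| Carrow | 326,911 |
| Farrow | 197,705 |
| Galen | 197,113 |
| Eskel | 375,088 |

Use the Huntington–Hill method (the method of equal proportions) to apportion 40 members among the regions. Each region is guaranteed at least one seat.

With divisor 56987: modified quotas Arden 3.927, Dorne 3.987, Brisco 12.001, Carrow 5.737, Farrow 3.469, Galen 3.459, Eskel 6.582.
Geometric-mean thresholds: Arden √(3·4)=3.464, Dorne √(3·4)=3.464, Brisco √(12·13)=12.490, Carrow √(5·6)=5.477, Farrow √(3·4)=3.464, Galen √(3·4)=3.464, Eskel √(6·7)=6.481.
Each quota rounded against its threshold gives Arden 4, Dorne 4, Brisco 12, Carrow 6, Farrow 4, Galen 3, Eskel 7 (total 40).

Arden: 4, Dorne: 4, Brisco: 12, Carrow: 6, Farrow: 4, Galen: 3, Eskel: 7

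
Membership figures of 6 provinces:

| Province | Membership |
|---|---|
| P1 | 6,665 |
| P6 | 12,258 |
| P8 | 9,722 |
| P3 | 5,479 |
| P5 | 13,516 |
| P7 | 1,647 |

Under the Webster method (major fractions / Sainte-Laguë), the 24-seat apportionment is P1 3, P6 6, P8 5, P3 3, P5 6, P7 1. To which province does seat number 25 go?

P5

Priority for the next seat is population ÷ (current seats + 0.5).
Priorities: P1 1904.286, P6 1885.846, P8 1767.636, P3 1565.429, P5 2079.385, P7 1098.000.
Highest priority: P5.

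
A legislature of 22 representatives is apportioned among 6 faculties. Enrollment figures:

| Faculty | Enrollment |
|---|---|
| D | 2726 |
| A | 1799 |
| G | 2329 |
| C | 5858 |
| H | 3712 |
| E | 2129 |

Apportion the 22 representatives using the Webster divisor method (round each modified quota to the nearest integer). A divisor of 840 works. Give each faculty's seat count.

With modified divisor 840: modified quotas D 3.245, A 2.142, G 2.773, C 6.974, H 4.419, E 2.535.
Rounding to the nearest integer: D 3, A 2, G 3, C 7, H 4, E 3 (total 22).

D=3; A=2; G=3; C=7; H=4; E=3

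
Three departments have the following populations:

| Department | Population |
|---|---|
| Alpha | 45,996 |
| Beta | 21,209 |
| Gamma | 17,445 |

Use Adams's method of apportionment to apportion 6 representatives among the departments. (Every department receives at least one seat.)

Alpha=3, Beta=2, Gamma=1

Standard divisor 84650/6 ≈ 14108.333; standard quotas: Alpha 3.260, Beta 1.503, Gamma 1.237.
Rounding up gives 4, 2, 2 = 8 seats, so the divisor must be adjusted.
With modified divisor 19300: modified quotas Alpha 2.383, Beta 1.099, Gamma 0.904.
Rounding up: Alpha 3, Beta 2, Gamma 1 (total 6).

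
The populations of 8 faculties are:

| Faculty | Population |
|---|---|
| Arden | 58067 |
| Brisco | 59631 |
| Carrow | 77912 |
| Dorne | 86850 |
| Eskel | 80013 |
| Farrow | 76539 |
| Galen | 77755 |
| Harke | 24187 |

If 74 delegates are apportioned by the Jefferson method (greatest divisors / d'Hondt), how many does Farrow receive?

Standard divisor 540954/74 ≈ 7310.189; standard quotas: Arden 7.943, Brisco 8.157, Carrow 10.658, Dorne 11.881, Eskel 10.945, Farrow 10.470, Galen 10.637, Harke 3.309.
Rounding down gives 7, 8, 10, 11, 10, 10, 10, 3 = 69 seats, so the divisor must be adjusted.
With modified divisor 7000: modified quotas Arden 8.295, Brisco 8.519, Carrow 11.130, Dorne 12.407, Eskel 11.430, Farrow 10.934, Galen 11.108, Harke 3.455.
Rounding down: Arden 8, Brisco 8, Carrow 11, Dorne 12, Eskel 11, Farrow 10, Galen 11, Harke 3 (total 74).
Farrow receives 10.

10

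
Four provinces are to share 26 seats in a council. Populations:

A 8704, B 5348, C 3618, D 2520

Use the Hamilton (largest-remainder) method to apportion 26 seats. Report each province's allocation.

A: 11; B: 7; C: 5; D: 3

Standard divisor: 20190 ÷ 26 ≈ 776.538.
Standard quotas: A 11.2087, B 6.8870, C 4.6591, D 3.2452.
Lower quotas: A 11, B 6, C 4, D 3 (sum 24, leaving 2 seats).
Remainders in descending order: B 0.8870, C 0.6591, D 0.2452, A 0.2087.
Largest remainders: B, C receive the extra seats.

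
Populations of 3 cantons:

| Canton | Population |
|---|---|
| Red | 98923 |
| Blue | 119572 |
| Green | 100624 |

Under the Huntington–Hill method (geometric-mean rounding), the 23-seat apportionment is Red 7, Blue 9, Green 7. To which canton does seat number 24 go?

Green

Priority for the next seat is population ÷ (√(s·(s+1))).
Priorities: Red 13219.142, Blue 12603.995, Green 13446.448.
Highest priority: Green.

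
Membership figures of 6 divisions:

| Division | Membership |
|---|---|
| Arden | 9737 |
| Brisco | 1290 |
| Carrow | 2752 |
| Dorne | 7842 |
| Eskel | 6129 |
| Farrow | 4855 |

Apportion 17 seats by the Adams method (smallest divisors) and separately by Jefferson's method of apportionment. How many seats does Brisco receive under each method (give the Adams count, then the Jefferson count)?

1 and 0

Adams: Arden 5, Brisco 1, Carrow 2, Dorne 4, Eskel 3, Farrow 2.
Jefferson: Arden 6, Brisco 0, Carrow 1, Dorne 4, Eskel 3, Farrow 3.
Brisco gets 1 under Adams and 0 under Jefferson.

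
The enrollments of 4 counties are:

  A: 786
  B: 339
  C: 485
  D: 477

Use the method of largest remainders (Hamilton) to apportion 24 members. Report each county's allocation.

The standard divisor is 2087/24 ≈ 86.958.
Standard quotas: A 9.039, B 3.898, C 5.577, D 5.485.
Lower quotas: A 9, B 3, C 5, D 5 (sum 22, leaving 2 seats).
Remainders in descending order: B 0.898, C 0.577, D 0.485, A 0.039.
The surplus seats go to B, C.

A 9, B 4, C 6, D 5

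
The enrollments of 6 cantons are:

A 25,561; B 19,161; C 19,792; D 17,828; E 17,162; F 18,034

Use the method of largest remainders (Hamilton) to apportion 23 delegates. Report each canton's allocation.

A 5, B 4, C 4, D 3, E 3, F 4

The standard divisor is 117538/23 ≈ 5110.348.
Standard quotas: A 5.0018, B 3.7495, C 3.8729, D 3.4886, E 3.3583, F 3.5289.
Lower quotas: A 5, B 3, C 3, D 3, E 3, F 3 (sum 20, leaving 3 seats).
Remainders in descending order: C 0.8729, B 0.7495, F 0.5289, D 0.4886, E 0.3583, A 0.0018.
The surplus seats go to C, B, F.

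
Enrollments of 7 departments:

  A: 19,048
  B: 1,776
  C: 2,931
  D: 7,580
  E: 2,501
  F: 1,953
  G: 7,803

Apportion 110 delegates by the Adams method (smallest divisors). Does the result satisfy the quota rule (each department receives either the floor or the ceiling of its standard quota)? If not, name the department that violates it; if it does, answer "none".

Standard quotas: A 48.066, B 4.482, C 7.396, D 19.127, E 6.311, F 4.928, G 19.690.
Adams allocation: A 47, B 5, C 8, D 19, E 7, F 5, G 19.
A has quota 48.066 (lower 48, upper 49) but receives 47 — outside the quota interval.

A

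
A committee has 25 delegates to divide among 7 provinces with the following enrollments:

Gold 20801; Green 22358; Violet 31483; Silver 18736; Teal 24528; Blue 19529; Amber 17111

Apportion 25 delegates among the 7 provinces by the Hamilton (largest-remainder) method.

The standard divisor is 154546/25 ≈ 6181.84.
Standard quotas: Gold 3.3649, Green 3.6167, Violet 5.0928, Silver 3.0308, Teal 3.9678, Blue 3.1591, Amber 2.7679.
Lower quotas: Gold 3, Green 3, Violet 5, Silver 3, Teal 3, Blue 3, Amber 2 (sum 22, leaving 3 seats).
Remainders in descending order: Teal 0.9678, Amber 0.7679, Green 0.6167, Gold 0.3649, Blue 0.1591, Violet 0.0928, Silver 0.0308.
The surplus seats go to Teal, Amber, Green.

Gold: 3, Green: 4, Violet: 5, Silver: 3, Teal: 4, Blue: 3, Amber: 3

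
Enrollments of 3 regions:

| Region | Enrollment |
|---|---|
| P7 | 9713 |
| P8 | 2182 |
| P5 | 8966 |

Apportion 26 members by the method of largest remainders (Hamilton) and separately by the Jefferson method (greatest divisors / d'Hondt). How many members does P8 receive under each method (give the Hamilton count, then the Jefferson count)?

3 and 2

Hamilton: P7 12, P8 3, P5 11.
Jefferson: P7 12, P8 2, P5 12.
P8 gets 3 under Hamilton and 2 under Jefferson.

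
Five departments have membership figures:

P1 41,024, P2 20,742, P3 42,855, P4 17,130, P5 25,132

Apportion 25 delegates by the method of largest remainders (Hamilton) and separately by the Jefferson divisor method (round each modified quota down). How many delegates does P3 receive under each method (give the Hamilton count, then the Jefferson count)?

Hamilton: P1 7, P2 4, P3 7, P4 3, P5 4.
Jefferson: P1 7, P2 3, P3 8, P4 3, P5 4.
P3 gets 7 under Hamilton and 8 under Jefferson.

7 and 8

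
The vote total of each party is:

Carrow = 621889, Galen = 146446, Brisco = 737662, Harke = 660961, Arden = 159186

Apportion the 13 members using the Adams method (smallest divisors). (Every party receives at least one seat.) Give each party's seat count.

Carrow 3; Galen 1; Brisco 4; Harke 4; Arden 1

Standard divisor 2326144/13 ≈ 178934.154; standard quotas: Carrow 3.476, Galen 0.818, Brisco 4.123, Harke 3.694, Arden 0.890.
Rounding up gives 4, 1, 5, 4, 1 = 15 seats, so the divisor must be adjusted.
With modified divisor 213800: modified quotas Carrow 2.909, Galen 0.685, Brisco 3.450, Harke 3.091, Arden 0.745.
Rounding up: Carrow 3, Galen 1, Brisco 4, Harke 4, Arden 1 (total 13).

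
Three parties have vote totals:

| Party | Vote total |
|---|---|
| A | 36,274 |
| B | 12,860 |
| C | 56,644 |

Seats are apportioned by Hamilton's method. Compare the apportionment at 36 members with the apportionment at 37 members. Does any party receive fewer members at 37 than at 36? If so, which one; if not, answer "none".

At 36 seats: A 12, B 5, C 19.
At 37 seats: A 13, B 4, C 20.
B drops from 5 to 4.

B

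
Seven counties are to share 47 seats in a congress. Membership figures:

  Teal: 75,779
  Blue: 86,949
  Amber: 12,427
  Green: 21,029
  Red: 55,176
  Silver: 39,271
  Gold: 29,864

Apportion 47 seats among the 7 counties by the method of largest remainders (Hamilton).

Teal 11, Blue 13, Amber 2, Green 3, Red 8, Silver 6, Gold 4

The standard divisor is 320495/47 ≈ 6819.043.
Standard quotas: Teal 11.1129, Blue 12.7509, Amber 1.8224, Green 3.0839, Red 8.0915, Silver 5.7590, Gold 4.3795.
Lower quotas: Teal 11, Blue 12, Amber 1, Green 3, Red 8, Silver 5, Gold 4 (sum 44, leaving 3 seats).
Remainders in descending order: Amber 0.8224, Silver 0.7590, Blue 0.7509, Gold 0.3795, Teal 0.1129, Red 0.0915, Green 0.0839.
Largest remainders: Amber, Silver, Blue receive the extra seats.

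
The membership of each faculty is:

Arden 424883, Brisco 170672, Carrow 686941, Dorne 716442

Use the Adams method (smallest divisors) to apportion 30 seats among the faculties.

Arden: 6; Brisco: 3; Carrow: 10; Dorne: 11

Standard divisor 1998938/30 ≈ 66631.267; standard quotas: Arden 6.377, Brisco 2.561, Carrow 10.310, Dorne 10.752.
Rounding up gives 7, 3, 11, 11 = 32 seats, so the divisor must be adjusted.
With modified divisor 71200: modified quotas Arden 5.967, Brisco 2.397, Carrow 9.648, Dorne 10.062.
Rounding up: Arden 6, Brisco 3, Carrow 10, Dorne 11 (total 30).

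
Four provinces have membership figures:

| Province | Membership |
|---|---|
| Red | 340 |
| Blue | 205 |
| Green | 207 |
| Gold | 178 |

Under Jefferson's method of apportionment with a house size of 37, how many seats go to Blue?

8

Standard divisor 930/37 ≈ 25.135; standard quotas: Red 13.527, Blue 8.156, Green 8.235, Gold 7.082.
Rounding down gives 13, 8, 8, 7 = 36 seats, so the divisor must be adjusted.
With modified divisor 24: modified quotas Red 14.167, Blue 8.542, Green 8.625, Gold 7.417.
Rounding down: Red 14, Blue 8, Green 8, Gold 7 (total 37).
Blue receives 8.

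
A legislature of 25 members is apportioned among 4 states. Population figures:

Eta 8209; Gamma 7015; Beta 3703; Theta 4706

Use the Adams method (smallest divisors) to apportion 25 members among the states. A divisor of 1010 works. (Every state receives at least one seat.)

With modified divisor 1010: modified quotas Eta 8.128, Gamma 6.946, Beta 3.666, Theta 4.659.
Rounding up: Eta 9, Gamma 7, Beta 4, Theta 5 (total 25).

Eta 9, Gamma 7, Beta 4, Theta 5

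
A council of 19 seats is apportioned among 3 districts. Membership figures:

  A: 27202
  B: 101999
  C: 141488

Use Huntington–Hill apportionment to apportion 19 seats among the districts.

With divisor 14272: modified quotas A 1.906, B 7.147, C 9.914.
Geometric-mean thresholds: A √(1·2)=1.414, B √(7·8)=7.483, C √(9·10)=9.487.
Each quota rounded against its threshold gives A 2, B 7, C 10 (total 19).

A: 2, B: 7, C: 10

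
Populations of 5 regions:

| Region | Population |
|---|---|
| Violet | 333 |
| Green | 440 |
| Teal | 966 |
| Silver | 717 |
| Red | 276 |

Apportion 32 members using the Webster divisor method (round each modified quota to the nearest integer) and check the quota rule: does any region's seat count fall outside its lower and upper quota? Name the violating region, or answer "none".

Standard quotas: Violet 3.900, Green 5.154, Teal 11.315, Silver 8.398, Red 3.233.
Webster allocation: Violet 4, Green 5, Teal 11, Silver 9, Red 3.
Every allocation lies between the lower and upper quota.

none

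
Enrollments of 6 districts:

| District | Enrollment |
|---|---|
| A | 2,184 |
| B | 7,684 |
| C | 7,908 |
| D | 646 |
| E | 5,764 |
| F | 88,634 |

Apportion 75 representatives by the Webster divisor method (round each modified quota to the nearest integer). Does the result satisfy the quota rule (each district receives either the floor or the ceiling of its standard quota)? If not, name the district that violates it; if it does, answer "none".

F

Standard quotas: A 1.452, B 5.108, C 5.257, D 0.429, E 3.832, F 58.922.
Webster allocation: A 1, B 5, C 5, D 0, E 4, F 60.
F has quota 58.922 (lower 58, upper 59) but receives 60 — outside the quota interval.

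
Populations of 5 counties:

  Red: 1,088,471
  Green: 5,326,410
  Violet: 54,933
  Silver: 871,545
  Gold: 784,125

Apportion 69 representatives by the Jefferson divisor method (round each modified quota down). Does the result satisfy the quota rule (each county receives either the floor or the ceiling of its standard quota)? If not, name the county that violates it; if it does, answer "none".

Green

Standard quotas: Red 9.243, Green 45.231, Violet 0.466, Silver 7.401, Gold 6.659.
Jefferson allocation: Red 9, Green 47, Violet 0, Silver 7, Gold 6.
Green has quota 45.231 (lower 45, upper 46) but receives 47 — outside the quota interval.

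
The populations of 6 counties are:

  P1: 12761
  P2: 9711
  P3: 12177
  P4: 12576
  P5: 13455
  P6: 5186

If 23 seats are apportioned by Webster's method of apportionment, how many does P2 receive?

3

Standard divisor 65866/23 ≈ 2863.739; standard quotas: P1 4.456, P2 3.391, P3 4.252, P4 4.391, P5 4.698, P6 1.811.
Rounding to the nearest integer gives 4, 3, 4, 4, 5, 2 = 22 seats, so the divisor must be adjusted.
With modified divisor 2820: modified quotas P1 4.525, P2 3.444, P3 4.318, P4 4.460, P5 4.771, P6 1.839.
Rounding to the nearest integer: P1 5, P2 3, P3 4, P4 4, P5 5, P6 2 (total 23).
P2 receives 3.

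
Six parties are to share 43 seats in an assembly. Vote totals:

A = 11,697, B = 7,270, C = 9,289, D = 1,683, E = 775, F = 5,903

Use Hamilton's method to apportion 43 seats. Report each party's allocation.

Total 36617; standard divisor 36617/43 ≈ 851.558.
Standard quotas: A 13.7360, B 8.5373, C 10.9082, D 1.9764, E 0.9101, F 6.9320.
Lower quotas: A 13, B 8, C 10, D 1, E 0, F 6 (sum 38, leaving 5 seats).
Remainders in descending order: D 0.9764, F 0.9320, E 0.9101, C 0.9082, A 0.7360, B 0.5373.
Largest remainders: D, F, E, C, A receive the extra seats.

A: 14, B: 8, C: 11, D: 2, E: 1, F: 7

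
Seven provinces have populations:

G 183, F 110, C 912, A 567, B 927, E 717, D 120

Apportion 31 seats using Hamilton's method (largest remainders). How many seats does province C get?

8

Total 3536; standard divisor 3536/31 ≈ 114.065.
Standard quotas: G 1.604, F 0.964, C 7.995, A 4.971, B 8.127, E 6.286, D 1.052.
Lower quotas: G 1, F 0, C 7, A 4, B 8, E 6, D 1 (sum 27, leaving 4 seats).
Remainders in descending order: C 0.995, A 0.971, F 0.964, G 0.604, E 0.286, B 0.127, D 0.052.
Largest remainders: C, A, F, G receive the extra seats.
C receives 8.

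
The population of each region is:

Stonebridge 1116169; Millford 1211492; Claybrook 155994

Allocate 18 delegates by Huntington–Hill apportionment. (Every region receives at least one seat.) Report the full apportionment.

Stonebridge: 8, Millford: 9, Claybrook: 1

With divisor 137159: modified quotas Stonebridge 8.138, Millford 8.833, Claybrook 1.137.
Geometric-mean thresholds: Stonebridge √(8·9)=8.485, Millford √(8·9)=8.485, Claybrook √(1·2)=1.414.
Each quota rounded against its threshold gives Stonebridge 8, Millford 9, Claybrook 1 (total 18).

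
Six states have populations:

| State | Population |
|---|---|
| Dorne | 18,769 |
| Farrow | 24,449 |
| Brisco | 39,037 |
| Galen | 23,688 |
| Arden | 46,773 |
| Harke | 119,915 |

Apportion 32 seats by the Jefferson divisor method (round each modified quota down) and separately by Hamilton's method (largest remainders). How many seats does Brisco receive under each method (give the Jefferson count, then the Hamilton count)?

Jefferson: Dorne 2, Farrow 3, Brisco 4, Galen 3, Arden 5, Harke 15.
Hamilton: Dorne 2, Farrow 3, Brisco 5, Galen 3, Arden 5, Harke 14.
Brisco gets 4 under Jefferson and 5 under Hamilton.

4 and 5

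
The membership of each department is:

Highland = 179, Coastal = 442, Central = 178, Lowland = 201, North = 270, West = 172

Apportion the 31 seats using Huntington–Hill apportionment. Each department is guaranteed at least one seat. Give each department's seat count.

Highland 4, Coastal 9, Central 4, Lowland 4, North 6, West 4

With divisor 48: modified quotas Highland 3.729, Coastal 9.208, Central 3.708, Lowland 4.188, North 5.625, West 3.583.
Geometric-mean thresholds: Highland √(3·4)=3.464, Coastal √(9·10)=9.487, Central √(3·4)=3.464, Lowland √(4·5)=4.472, North √(5·6)=5.477, West √(3·4)=3.464.
Each quota rounded against its threshold gives Highland 4, Coastal 9, Central 4, Lowland 4, North 6, West 4 (total 31).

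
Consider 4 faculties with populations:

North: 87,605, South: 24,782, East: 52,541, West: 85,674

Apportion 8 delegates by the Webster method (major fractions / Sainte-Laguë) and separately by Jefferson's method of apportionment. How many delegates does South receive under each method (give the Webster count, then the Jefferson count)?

Webster: North 3, South 1, East 2, West 2.
Jefferson: North 3, South 0, East 2, West 3.
South gets 1 under Webster and 0 under Jefferson.

1 and 0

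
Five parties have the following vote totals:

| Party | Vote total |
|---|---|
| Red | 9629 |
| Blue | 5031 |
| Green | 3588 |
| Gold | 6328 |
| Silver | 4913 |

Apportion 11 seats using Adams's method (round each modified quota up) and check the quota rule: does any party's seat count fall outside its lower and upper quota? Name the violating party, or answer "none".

none

Standard quotas: Red 3.592, Blue 1.877, Green 1.338, Gold 2.360, Silver 1.833.
Adams allocation: Red 3, Blue 2, Green 2, Gold 2, Silver 2.
Every allocation lies between the lower and upper quota.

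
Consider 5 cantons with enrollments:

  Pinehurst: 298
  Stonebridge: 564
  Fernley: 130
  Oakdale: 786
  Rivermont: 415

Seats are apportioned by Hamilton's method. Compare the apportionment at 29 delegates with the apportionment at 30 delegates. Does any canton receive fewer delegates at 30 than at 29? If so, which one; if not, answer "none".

Rivermont

At 29 seats: Pinehurst 4, Stonebridge 7, Fernley 2, Oakdale 10, Rivermont 6.
At 30 seats: Pinehurst 4, Stonebridge 8, Fernley 2, Oakdale 11, Rivermont 5.
Rivermont drops from 6 to 5.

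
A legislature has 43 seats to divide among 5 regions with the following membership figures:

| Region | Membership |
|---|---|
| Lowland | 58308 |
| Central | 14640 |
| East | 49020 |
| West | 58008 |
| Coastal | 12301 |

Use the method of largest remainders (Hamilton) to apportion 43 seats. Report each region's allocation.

The standard divisor is 192277/43 ≈ 4471.558.
Standard quotas: Lowland 13.0397, Central 3.2740, East 10.9626, West 12.9727, Coastal 2.7509.
Lower quotas: Lowland 13, Central 3, East 10, West 12, Coastal 2 (sum 40, leaving 3 seats).
Remainders in descending order: West 0.9727, East 0.9626, Coastal 0.7509, Central 0.2740, Lowland 0.0397.
The surplus seats go to West, East, Coastal.

Lowland=13, Central=3, East=11, West=13, Coastal=3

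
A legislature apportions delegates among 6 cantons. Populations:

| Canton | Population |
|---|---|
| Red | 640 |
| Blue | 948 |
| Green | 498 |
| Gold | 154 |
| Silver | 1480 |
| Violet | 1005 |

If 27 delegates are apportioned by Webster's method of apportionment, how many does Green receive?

3

Standard divisor 4725/27 ≈ 175; standard quotas: Red 3.657, Blue 5.417, Green 2.846, Gold 0.880, Silver 8.457, Violet 5.743.
Rounding to the nearest integer gives Red 4, Blue 5, Green 3, Gold 1, Silver 8, Violet 6 — total 27, matching the house size, so no adjustment is needed.
Green receives 3.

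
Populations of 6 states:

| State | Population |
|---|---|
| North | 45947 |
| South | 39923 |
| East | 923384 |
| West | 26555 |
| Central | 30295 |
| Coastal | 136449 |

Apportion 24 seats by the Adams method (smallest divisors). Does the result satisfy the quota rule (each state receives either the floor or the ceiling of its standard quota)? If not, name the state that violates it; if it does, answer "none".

Standard quotas: North 0.917, South 0.797, East 18.428, West 0.530, Central 0.605, Coastal 2.723.
Adams allocation: North 1, South 1, East 17, West 1, Central 1, Coastal 3.
East has quota 18.428 (lower 18, upper 19) but receives 17 — outside the quota interval.

East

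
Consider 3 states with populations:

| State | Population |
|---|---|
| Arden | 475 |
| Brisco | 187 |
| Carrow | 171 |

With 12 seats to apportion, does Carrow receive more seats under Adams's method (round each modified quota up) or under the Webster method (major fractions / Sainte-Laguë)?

Adams: Arden 6, Brisco 3, Carrow 3.
Webster: Arden 7, Brisco 3, Carrow 2.
Carrow gets 3 under Adams and 2 under Webster.

Adams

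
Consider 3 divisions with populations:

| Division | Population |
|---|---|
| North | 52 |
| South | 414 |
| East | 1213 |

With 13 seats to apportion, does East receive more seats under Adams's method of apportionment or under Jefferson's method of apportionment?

Adams: North 1, South 3, East 9.
Jefferson: North 0, South 3, East 10.
East gets 9 under Adams and 10 under Jefferson.

Jefferson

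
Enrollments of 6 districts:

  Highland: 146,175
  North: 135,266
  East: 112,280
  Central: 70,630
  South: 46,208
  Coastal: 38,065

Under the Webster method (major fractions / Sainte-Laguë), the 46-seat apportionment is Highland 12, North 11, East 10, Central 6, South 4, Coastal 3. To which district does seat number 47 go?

North

Priority for the next seat is population ÷ (current seats + 0.5).
Priorities: Highland 11694.000, North 11762.261, East 10693.333, Central 10866.154, South 10268.444, Coastal 10875.714.
Highest priority: North.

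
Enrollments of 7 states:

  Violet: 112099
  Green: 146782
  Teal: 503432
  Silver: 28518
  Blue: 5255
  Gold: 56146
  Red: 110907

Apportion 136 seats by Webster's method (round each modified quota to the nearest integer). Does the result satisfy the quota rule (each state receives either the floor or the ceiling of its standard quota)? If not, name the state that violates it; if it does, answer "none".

Teal

Standard quotas: Violet 15.829, Green 20.726, Teal 71.087, Silver 4.027, Blue 0.742, Gold 7.928, Red 15.661.
Webster allocation: Violet 16, Green 21, Teal 70, Silver 4, Blue 1, Gold 8, Red 16.
Teal has quota 71.087 (lower 71, upper 72) but receives 70 — outside the quota interval.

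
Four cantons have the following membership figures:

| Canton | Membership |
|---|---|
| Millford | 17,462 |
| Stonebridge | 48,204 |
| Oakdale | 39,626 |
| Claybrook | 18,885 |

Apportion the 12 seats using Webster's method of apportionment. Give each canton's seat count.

Standard divisor 124177/12 ≈ 10348.083; standard quotas: Millford 1.687, Stonebridge 4.658, Oakdale 3.829, Claybrook 1.825.
Rounding to the nearest integer gives 2, 5, 4, 2 = 13 seats, so the divisor must be adjusted.
With modified divisor 11000: modified quotas Millford 1.587, Stonebridge 4.382, Oakdale 3.602, Claybrook 1.717.
Rounding to the nearest integer: Millford 2, Stonebridge 4, Oakdale 4, Claybrook 2 (total 12).

Millford=2, Stonebridge=4, Oakdale=4, Claybrook=2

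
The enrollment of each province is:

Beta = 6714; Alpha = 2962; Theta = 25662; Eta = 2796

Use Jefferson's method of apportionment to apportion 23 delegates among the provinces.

Standard divisor 38134/23 ≈ 1658; standard quotas: Beta 4.049, Alpha 1.786, Theta 15.478, Eta 1.686.
Rounding down gives 4, 1, 15, 1 = 21 seats, so the divisor must be adjusted.
With modified divisor 1500: modified quotas Beta 4.476, Alpha 1.975, Theta 17.108, Eta 1.864.
Rounding down: Beta 4, Alpha 1, Theta 17, Eta 1 (total 23).

Beta 4, Alpha 1, Theta 17, Eta 1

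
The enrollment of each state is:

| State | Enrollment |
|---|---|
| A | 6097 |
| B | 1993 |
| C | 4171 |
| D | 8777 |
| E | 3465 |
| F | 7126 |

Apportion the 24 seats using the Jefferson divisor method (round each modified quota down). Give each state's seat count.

A 5; B 1; C 3; D 7; E 2; F 6

Standard divisor 31629/24 ≈ 1317.875; standard quotas: A 4.626, B 1.512, C 3.165, D 6.660, E 2.629, F 5.407.
Rounding down gives 4, 1, 3, 6, 2, 5 = 21 seats, so the divisor must be adjusted.
With modified divisor 1170: modified quotas A 5.211, B 1.703, C 3.565, D 7.502, E 2.962, F 6.091.
Rounding down: A 5, B 1, C 3, D 7, E 2, F 6 (total 24).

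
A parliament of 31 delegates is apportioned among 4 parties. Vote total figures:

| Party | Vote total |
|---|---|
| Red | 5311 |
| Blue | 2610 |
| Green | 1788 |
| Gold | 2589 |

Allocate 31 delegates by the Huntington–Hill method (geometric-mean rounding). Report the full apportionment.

With divisor 399.7: modified quotas Red 13.287, Blue 6.530, Green 4.473, Gold 6.477.
Geometric-mean thresholds: Red √(13·14)=13.491, Blue √(6·7)=6.481, Green √(4·5)=4.472, Gold √(6·7)=6.481.
Each quota rounded against its threshold gives Red 13, Blue 7, Green 5, Gold 6 (total 31).

Red: 13; Blue: 7; Green: 5; Gold: 6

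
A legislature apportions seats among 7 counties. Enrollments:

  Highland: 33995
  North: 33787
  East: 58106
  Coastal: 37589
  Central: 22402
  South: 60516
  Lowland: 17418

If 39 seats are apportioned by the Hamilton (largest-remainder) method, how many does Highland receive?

5

The standard divisor is 263813/39 ≈ 6764.436.
Standard quotas: Highland 5.0255, North 4.9948, East 8.5899, Coastal 5.5569, Central 3.3117, South 8.9462, Lowland 2.5749.
Lower quotas: Highland 5, North 4, East 8, Coastal 5, Central 3, South 8, Lowland 2 (sum 35, leaving 4 seats).
Remainders in descending order: North 0.9948, South 0.9462, East 0.5899, Lowland 0.5749, Coastal 0.5569, Central 0.3117, Highland 0.0255.
Largest remainders: North, South, East, Lowland receive the extra seats.
Highland receives 5.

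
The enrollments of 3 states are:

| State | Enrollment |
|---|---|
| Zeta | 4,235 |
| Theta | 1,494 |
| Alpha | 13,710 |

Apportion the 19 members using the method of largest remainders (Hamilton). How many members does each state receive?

Zeta 4; Theta 2; Alpha 13

The standard divisor is 19439/19 ≈ 1023.105.
Standard quotas: Zeta 4.1394, Theta 1.4603, Alpha 13.4004.
Lower quotas: Zeta 4, Theta 1, Alpha 13 (sum 18, leaving 1 seat).
Remainders in descending order: Theta 0.4603, Alpha 0.4004, Zeta 0.1394.
Largest remainder: Theta receives the extra seat.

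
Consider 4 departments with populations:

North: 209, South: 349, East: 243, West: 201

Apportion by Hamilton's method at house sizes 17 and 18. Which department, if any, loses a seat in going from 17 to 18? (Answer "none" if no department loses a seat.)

At 17 seats: North 4, South 6, East 4, West 3.
At 18 seats: North 4, South 6, East 4, West 4.
No department's allocation decreased.

none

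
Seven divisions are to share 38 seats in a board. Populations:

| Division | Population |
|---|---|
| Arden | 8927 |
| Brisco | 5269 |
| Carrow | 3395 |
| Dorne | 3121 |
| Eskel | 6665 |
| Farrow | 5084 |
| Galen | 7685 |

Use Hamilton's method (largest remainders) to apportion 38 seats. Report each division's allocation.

Arden 9; Brisco 5; Carrow 3; Dorne 3; Eskel 6; Farrow 5; Galen 7

The standard divisor is 40146/38 ≈ 1056.474.
Standard quotas: Arden 8.4498, Brisco 4.9873, Carrow 3.2135, Dorne 2.9542, Eskel 6.3087, Farrow 4.8122, Galen 7.2742.
Lower quotas: Arden 8, Brisco 4, Carrow 3, Dorne 2, Eskel 6, Farrow 4, Galen 7 (sum 34, leaving 4 seats).
Remainders in descending order: Brisco 0.9873, Dorne 0.9542, Farrow 0.8122, Arden 0.4498, Eskel 0.3087, Galen 0.2742, Carrow 0.2135.
Largest remainders: Brisco, Dorne, Farrow, Arden receive the extra seats.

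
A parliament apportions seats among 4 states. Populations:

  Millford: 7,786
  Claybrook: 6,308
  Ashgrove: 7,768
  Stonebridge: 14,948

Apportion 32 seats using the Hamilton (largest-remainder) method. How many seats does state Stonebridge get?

Total 36810; standard divisor 36810/32 ≈ 1150.312.
Standard quotas: Millford 6.7686, Claybrook 5.4837, Ashgrove 6.7529, Stonebridge 12.9947.
Lower quotas: Millford 6, Claybrook 5, Ashgrove 6, Stonebridge 12 (sum 29, leaving 3 seats).
Remainders in descending order: Stonebridge 0.9947, Millford 0.7686, Ashgrove 0.7529, Claybrook 0.4837.
Largest remainders: Stonebridge, Millford, Ashgrove receive the extra seats.
Stonebridge receives 13.

13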